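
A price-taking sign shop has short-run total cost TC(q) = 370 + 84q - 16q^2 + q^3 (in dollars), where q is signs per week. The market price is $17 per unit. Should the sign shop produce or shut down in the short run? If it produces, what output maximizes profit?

Shut down

Strip out fixed cost: VC = 84q - 16q^2 + q^3. Then AVC = 84 - 16q + q^2 and MC = 84 - 32q + 3q^2.
AVC hits its minimum where MC = AVC, at q = 8, giving min AVC = 84 - 16·8 + 8^2 = $20.
Since P = $17 < min AVC = $20, price fails to cover variable cost at any output.
Shutting down limits the loss to fixed cost, $370.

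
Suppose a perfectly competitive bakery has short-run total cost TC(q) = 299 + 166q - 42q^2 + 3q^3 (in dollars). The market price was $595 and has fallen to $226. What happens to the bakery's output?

Output falls from 13 to 10

AVC = 166 - 42q + 3q^2, minimized at q = 7 where min AVC = $19. MC = 166 - 84q + 9q^2.
At P = $595 ≥ min AVC, set P = MC on the rising branch: q = 13.
At P = $226 ≥ min AVC, set P = MC: q = 10. The firm stays open but cuts output.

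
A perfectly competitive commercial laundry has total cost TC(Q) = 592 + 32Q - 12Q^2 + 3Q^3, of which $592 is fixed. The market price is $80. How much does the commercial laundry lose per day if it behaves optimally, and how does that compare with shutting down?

AVC = 32 - 12Q + 3Q^2 has its minimum $20 at Q = 2; price $80 clears that bar, so the firm operates.
With MC = 32 - 24Q + 9Q^2, P = MC on the upward-sloping part at Q* = 4.
TR = 80·4 = 320. TC = 592 + 128 = 720. Profit = 320 − 720 = -$400.
By producing, the firm covers all variable cost plus $192 of fixed cost; shutting down would lose the full $592.

Profit = -$400 at Q = 4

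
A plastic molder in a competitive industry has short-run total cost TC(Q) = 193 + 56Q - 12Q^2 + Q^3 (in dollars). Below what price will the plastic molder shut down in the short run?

The shutdown price is the minimum of AVC. VC = 56Q - 12Q^2 + Q^3, so AVC = 56 - 12Q + Q^2.
At the minimum of AVC, MC = AVC. MC = 56 - 24Q + 3Q^2; setting MC = AVC gives 2Q^2 - 12Q = 0, so Q = 6. min AVC = 20.
For P < $20 the firm produces nothing.

$20 per unit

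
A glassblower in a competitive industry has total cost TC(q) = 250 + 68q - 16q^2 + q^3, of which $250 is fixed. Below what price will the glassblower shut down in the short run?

$4 per unit

The shutdown price is the minimum of AVC. VC = 68q - 16q^2 + q^3, so AVC = 68 - 16q + q^2.
dAVC/dq = -16 + 2q = 0 gives q = 8. min AVC = 68 - 16·8 + 8^2 = 4.
So the shutdown price is $4.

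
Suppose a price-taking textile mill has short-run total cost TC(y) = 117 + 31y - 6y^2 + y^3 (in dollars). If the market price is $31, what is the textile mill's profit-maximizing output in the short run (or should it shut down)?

Strip out fixed cost: VC = 31y - 6y^2 + y^3. Then AVC = 31 - 6y + y^2 and MC = 31 - 12y + 3y^2.
The AVC parabola has its vertex at y = 6/2 = 3, where AVC = 31 - 6·3 + 3^2 = $22.
P = $31 exceeds min AVC = $22, so the firm stays open.
Set P = MC: 31 = 31 - 12y + 3y^2 → -12y + 3y^2 = 0. The roots are y = 0 and y = 4; the profit-maximizing output is on the rising part of MC, so y* = 4.
Check: AVC at y = 4 is $23 ≤ P, so revenue covers variable cost.
Profit = P·y − TC = 31·4 − 209 = -$85, a loss, but smaller than the $117 fixed cost the firm would lose by shutting down.

Produce at y = 4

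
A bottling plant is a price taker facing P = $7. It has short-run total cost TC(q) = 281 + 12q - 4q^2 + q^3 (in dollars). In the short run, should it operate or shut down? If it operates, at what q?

Shut down

Variable cost is VC = 12q - 4q^2 + q^3, so AVC = VC/q = 12 - 4q + q^2 and MC = dTC/dq = 12 - 8q + 3q^2.
The AVC parabola has its vertex at q = 4/2 = 2, where AVC = 12 - 4·2 + 2^2 = $8.
With P < min AVC ($7 < $8), every unit sold adds to the loss.
Shutting down limits the loss to fixed cost, $281.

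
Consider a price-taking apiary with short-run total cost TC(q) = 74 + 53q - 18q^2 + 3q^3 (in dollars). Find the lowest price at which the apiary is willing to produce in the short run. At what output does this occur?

The shutdown price is the minimum of AVC. VC = 53q - 18q^2 + 3q^3, so AVC = 53 - 18q + 3q^2.
dAVC/dq = -18 + 6q = 0 gives q = 3. min AVC = 53 - 18·3 + 3·3^2 = 26.
So the shutdown price is $26.

$26 per unit, at q = 3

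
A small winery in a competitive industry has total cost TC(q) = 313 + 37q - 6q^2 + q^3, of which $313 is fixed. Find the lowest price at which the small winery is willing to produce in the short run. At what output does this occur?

The shutdown price is the minimum of AVC. VC = 37q - 6q^2 + q^3, so AVC = 37 - 6q + q^2.
dAVC/dq = -6 + 2q = 0 gives q = 3. min AVC = 37 - 6·3 + 3^2 = 28.
So the shutdown price is $28.

$28 per unit, at q = 3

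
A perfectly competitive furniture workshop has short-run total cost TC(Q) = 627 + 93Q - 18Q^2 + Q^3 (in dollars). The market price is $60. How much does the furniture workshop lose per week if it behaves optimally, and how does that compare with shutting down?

Profit = -$143 at Q = 11

AVC = 93 - 18Q + Q^2 has its minimum $12 at Q = 9; price $60 clears that bar, so the firm operates.
With MC = 93 - 36Q + 3Q^2, P = MC on the upward-sloping part at Q* = 11.
TR = 60·11 = 660. TC = 627 + 176 = 803. Profit = 660 − 803 = -$143.
That loss of $143 beats the $627 the firm would lose by shutting down; producing recovers $484 of fixed cost.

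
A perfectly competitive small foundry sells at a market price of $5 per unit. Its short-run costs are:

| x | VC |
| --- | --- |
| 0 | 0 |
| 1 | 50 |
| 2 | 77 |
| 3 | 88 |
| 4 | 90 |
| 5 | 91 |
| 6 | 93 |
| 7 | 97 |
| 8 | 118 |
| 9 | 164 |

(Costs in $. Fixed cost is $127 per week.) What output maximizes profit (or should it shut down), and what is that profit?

Tabulate TR − TC: x=0: -127; x=1: -172; x=2: -194; x=3: -200; x=4: -197; x=5: -193; x=6: -190; x=7: -189; x=8: -205; x=9: -246.
Profit is highest at x = 0. Equivalently, the lowest AVC in the table is 97/7 ≈ $13.86 at x = 7, and P = $5 falls below it — price never covers variable cost, so the firm shuts down and loses only its fixed cost.

x = 0 (shut down); profit = -$127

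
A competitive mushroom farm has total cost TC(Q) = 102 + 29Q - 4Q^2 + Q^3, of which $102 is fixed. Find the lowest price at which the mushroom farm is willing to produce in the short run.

The shutdown price is the minimum of AVC. VC = 29Q - 4Q^2 + Q^3, so AVC = 29 - 4Q + Q^2.
dAVC/dQ = -4 + 2Q = 0 gives Q = 2. min AVC = 29 - 4·2 + 2^2 = 25.
For P < $25 the firm produces nothing.

$25 per unit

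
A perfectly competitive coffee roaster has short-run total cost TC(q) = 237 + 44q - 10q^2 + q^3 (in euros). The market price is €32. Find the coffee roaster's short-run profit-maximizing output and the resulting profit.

Profit = -€165 at q = 6

AVC = 44 - 10q + q^2; min AVC = €19 at q = 5. Since P = €32 ≥ min AVC, the firm produces.
With MC = 44 - 20q + 3q^2, P = MC on the upward-sloping part at q* = 6.
TR = 32·6 = 192. TC = 237 + 120 = 357. Profit = 192 − 357 = -€165.
Shutting down would mean losing the fixed cost of €237, so operating at a loss of €165 is better by €72.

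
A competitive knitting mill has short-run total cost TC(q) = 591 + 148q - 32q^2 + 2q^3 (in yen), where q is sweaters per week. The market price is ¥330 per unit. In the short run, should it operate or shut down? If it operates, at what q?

Variable cost is VC = 148q - 32q^2 + 2q^3, so AVC = VC/q = 148 - 32q + 2q^2 and MC = dTC/dq = 148 - 64q + 6q^2.
AVC hits its minimum where MC = AVC, at q = 8, giving min AVC = 148 - 32·8 + 2·8^2 = ¥20.
Since P = ¥330 ≥ min AVC = ¥20, price covers variable cost and the firm should produce.
Set P = MC: 330 = 148 - 64q + 6q^2 → -182 - 64q + 6q^2 = 0. The roots are q = -7/3 and q = 13; the profit-maximizing output is on the rising part of MC, so q* = 13.
Check: AVC at q = 13 is ¥70 ≤ P, so revenue covers variable cost.
Profit = P·q − TC = 330·13 − 1501 = ¥2789.

Produce at q = 13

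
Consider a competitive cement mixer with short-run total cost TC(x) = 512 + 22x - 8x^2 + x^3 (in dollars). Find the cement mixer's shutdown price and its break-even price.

Shutdown price = $6; break-even price = $86

AVC = 22 - 8x + x^2; minimized at x = 4, giving min AVC = $6. That is the shutdown price.
ATC = 512/x + 22 - 8x + x^2. Setting dATC/dx = −512/x^2 − 8 + 2x = 0 gives x = 8 (since 2·8^3 − 8·8^2 = 512).
min ATC = 512/8 + 22 − 8·8 + 8^2 = $86. That is the break-even price.
For $6 ≤ P < $86 the firm produces at a loss; below $6 it shuts down.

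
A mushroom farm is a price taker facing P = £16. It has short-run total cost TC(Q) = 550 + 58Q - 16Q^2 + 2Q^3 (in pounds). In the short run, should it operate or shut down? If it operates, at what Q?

From TC, MC = TC'(Q) = 58 - 32Q + 6Q^2 and AVC = VC/Q = 58 - 16Q + 2Q^2.
AVC is minimized where dAVC/dQ = -16 + 4Q = 0, at Q = 4; min AVC = 58 - 16·4 + 2·4^2 = £26.
P = £16 lies below min AVC = £26; no output level covers variable cost.
The firm minimizes its loss by shutting down and losing only its fixed cost of £550.

Shut down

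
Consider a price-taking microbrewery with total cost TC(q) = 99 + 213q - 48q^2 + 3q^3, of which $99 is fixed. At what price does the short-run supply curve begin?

The firm shuts down when price falls below the minimum of average variable cost. AVC = VC/q = 213 - 48q + 3q^2.
dAVC/dq = -48 + 6q = 0 gives q = 8. min AVC = 213 - 48·8 + 3·8^2 = 21.
For P < $21 the firm produces nothing.

$21 per unit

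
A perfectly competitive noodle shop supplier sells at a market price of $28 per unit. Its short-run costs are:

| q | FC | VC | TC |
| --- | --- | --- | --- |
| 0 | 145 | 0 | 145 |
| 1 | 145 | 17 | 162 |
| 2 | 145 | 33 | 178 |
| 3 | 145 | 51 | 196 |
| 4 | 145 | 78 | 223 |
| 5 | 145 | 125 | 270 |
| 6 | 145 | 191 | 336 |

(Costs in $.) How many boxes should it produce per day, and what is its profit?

Tabulate TR − TC: q=0: -145; q=1: -134; q=2: -122; q=3: -112; q=4: -111; q=5: -130; q=6: -168.
Profit is maximized at q = 4. AVC there is 78/4 = $19.50 ≤ P, so producing beats shutting down (which would give -$145).

q = 4; profit = -$111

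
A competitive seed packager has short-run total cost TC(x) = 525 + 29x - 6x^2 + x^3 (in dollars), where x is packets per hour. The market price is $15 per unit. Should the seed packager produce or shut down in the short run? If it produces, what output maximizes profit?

Shut down

Strip out fixed cost: VC = 29x - 6x^2 + x^3. Then AVC = 29 - 6x + x^2 and MC = 29 - 12x + 3x^2.
AVC is minimized where dAVC/dx = -6 + 2x = 0, at x = 3; min AVC = 29 - 6·3 + 3^2 = $20.
With P < min AVC ($15 < $20), every unit sold adds to the loss.
Best response: produce nothing and absorb the $525 fixed cost.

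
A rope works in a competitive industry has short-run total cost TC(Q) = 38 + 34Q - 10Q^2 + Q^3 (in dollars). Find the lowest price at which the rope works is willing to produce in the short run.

The shutdown price is the minimum of AVC. VC = 34Q - 10Q^2 + Q^3, so AVC = 34 - 10Q + Q^2.
dAVC/dQ = -10 + 2Q = 0 gives Q = 5. min AVC = 34 - 10·5 + 5^2 = 9.
The firm shuts down for any P below $9.

$9 per unit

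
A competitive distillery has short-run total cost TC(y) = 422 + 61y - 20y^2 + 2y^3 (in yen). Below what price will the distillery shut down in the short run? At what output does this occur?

¥11 per unit, at y = 5

Short-run supply begins at min AVC. From VC = 61y - 20y^2 + 2y^3, AVC = 61 - 20y + 2y^2.
At the minimum of AVC, MC = AVC. MC = 61 - 40y + 6y^2; setting MC = AVC gives 4y^2 - 20y = 0, so y = 5. min AVC = 11.
For P < ¥11 the firm produces nothing.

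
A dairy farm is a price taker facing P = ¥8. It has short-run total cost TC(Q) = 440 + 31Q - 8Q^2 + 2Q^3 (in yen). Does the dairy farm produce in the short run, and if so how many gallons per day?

From TC, MC = TC'(Q) = 31 - 16Q + 6Q^2 and AVC = VC/Q = 31 - 8Q + 2Q^2.
AVC hits its minimum where MC = AVC, at Q = 2, giving min AVC = 31 - 8·2 + 2·2^2 = ¥23.
Since P = ¥8 < min AVC = ¥23, price fails to cover variable cost at any output.
Best response: produce nothing and absorb the ¥440 fixed cost.

Shut down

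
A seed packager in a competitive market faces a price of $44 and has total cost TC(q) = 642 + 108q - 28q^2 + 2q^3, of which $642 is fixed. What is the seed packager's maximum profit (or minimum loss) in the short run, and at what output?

AVC = 108 - 28q + 2q^2 has its minimum $10 at q = 7; price $44 clears that bar, so the firm operates.
MC = 108 - 56q + 6q^2. Setting P = MC and taking the root on the rising branch gives q* = 8.
TR = 44·8 = 352. TC = 642 + 96 = 738. Profit = 352 − 738 = -$386.
Shutting down would mean losing the fixed cost of $642, so operating at a loss of $386 is better by $256.

Profit = -$386 at q = 8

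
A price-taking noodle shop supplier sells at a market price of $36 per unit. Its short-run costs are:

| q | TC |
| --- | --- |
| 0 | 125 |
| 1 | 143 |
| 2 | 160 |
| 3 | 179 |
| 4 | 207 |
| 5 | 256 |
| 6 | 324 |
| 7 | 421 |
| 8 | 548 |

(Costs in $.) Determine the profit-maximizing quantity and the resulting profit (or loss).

q = 4; profit = -$63

Profit at each row (π = 36q − TC): q=0: -125; q=1: -107; q=2: -88; q=3: -71; q=4: -63; q=5: -76; q=6: -108; q=7: -169; q=8: -260.
Profit is maximized at q = 4. AVC there is 82/4 = $20.50 ≤ P, so producing beats shutting down (which would give -$125).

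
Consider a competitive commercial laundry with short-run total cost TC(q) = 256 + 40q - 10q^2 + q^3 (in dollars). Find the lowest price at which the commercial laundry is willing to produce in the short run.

$15 per unit

The firm shuts down when price falls below the minimum of average variable cost. AVC = VC/q = 40 - 10q + q^2.
dAVC/dq = -10 + 2q = 0 gives q = 5. min AVC = 40 - 10·5 + 5^2 = 15.
The firm shuts down for any P below $15.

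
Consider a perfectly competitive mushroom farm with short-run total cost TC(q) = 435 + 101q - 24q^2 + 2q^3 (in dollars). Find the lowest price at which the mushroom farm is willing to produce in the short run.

$29 per unit

The shutdown price is the minimum of AVC. VC = 101q - 24q^2 + 2q^3, so AVC = 101 - 24q + 2q^2.
At the minimum of AVC, MC = AVC. MC = 101 - 48q + 6q^2; setting MC = AVC gives 4q^2 - 24q = 0, so q = 6. min AVC = 29.
For P < $29 the firm produces nothing.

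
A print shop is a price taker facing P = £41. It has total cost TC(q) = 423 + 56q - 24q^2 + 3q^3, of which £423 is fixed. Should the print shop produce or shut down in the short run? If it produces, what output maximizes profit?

From TC, MC = TC'(q) = 56 - 48q + 9q^2 and AVC = VC/q = 56 - 24q + 3q^2.
The AVC parabola has its vertex at q = 24/6 = 4, where AVC = 56 - 24·4 + 3·4^2 = £8.
Because £41 ≥ £8, revenue can cover variable cost; the firm operates.
Set P = MC: 41 = 56 - 48q + 9q^2 → 15 - 48q + 9q^2 = 0. The roots are q = 1/3 and q = 5; the profit-maximizing output is on the rising part of MC, so q* = 5.
Check: AVC at q = 5 is £11 ≤ P, so revenue covers variable cost.
Profit = P·q − TC = 41·5 − 478 = -£273, a loss, but smaller than the £423 fixed cost the firm would lose by shutting down.

Produce at q = 5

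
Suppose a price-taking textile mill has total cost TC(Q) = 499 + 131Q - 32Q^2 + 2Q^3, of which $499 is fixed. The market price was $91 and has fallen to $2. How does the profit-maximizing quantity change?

AVC = 131 - 32Q + 2Q^2, minimized at Q = 8 where min AVC = $3. MC = 131 - 64Q + 6Q^2.
With P = $91 above the shutdown price, P = MC gives Q = 10.
At P = $2 < min AVC = $3, price no longer covers variable cost at any output, so the firm shuts down: Q = 0.

Output falls from 10 to 0 (the firm shuts down)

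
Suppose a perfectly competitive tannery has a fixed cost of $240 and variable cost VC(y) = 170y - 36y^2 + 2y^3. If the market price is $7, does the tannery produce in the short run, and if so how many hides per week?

Shut down

Variable cost is VC = 170y - 36y^2 + 2y^3, so AVC = VC/y = 170 - 36y + 2y^2 and MC = dTC/dy = 170 - 72y + 6y^2.
AVC hits its minimum where MC = AVC, at y = 9, giving min AVC = 170 - 36·9 + 2·9^2 = $8.
Since P = $7 < min AVC = $8, price fails to cover variable cost at any output.
The firm minimizes its loss by shutting down and losing only its fixed cost of $240.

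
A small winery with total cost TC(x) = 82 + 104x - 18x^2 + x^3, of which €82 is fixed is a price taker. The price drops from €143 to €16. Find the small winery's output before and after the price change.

MC = 104 - 36x + 3x^2; the shutdown threshold is min AVC = €23 (at x = 9).
At P = €143 ≥ min AVC, set P = MC on the rising branch: x = 13.
At P = €16 < min AVC = €23, price no longer covers variable cost at any output, so the firm shuts down: x = 0.

Output falls from 13 to 0 (the firm shuts down)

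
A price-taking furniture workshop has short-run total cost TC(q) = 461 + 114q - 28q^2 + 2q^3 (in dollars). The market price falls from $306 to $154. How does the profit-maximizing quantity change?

Output falls from 12 to 10

AVC = 114 - 28q + 2q^2, minimized at q = 7 where min AVC = $16. MC = 114 - 56q + 6q^2.
With P = $306 above the shutdown price, P = MC gives q = 12.
At P = $154 ≥ min AVC, set P = MC: q = 10. The firm stays open but cuts output.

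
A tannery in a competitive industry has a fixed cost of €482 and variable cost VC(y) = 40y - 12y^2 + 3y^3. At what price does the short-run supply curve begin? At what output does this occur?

€28 per unit, at y = 2

Short-run supply begins at min AVC. From VC = 40y - 12y^2 + 3y^3, AVC = 40 - 12y + 3y^2.
dAVC/dy = -12 + 6y = 0 gives y = 2. min AVC = 40 - 12·2 + 3·2^2 = 28.
For P < €28 the firm produces nothing.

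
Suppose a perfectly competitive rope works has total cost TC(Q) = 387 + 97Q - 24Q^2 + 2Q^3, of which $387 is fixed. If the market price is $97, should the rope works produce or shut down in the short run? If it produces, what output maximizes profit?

Produce at Q = 8

Strip out fixed cost: VC = 97Q - 24Q^2 + 2Q^3. Then AVC = 97 - 24Q + 2Q^2 and MC = 97 - 48Q + 6Q^2.
AVC is minimized where dAVC/dQ = -24 + 4Q = 0, at Q = 6; min AVC = 97 - 24·6 + 2·6^2 = $25.
Since P = $97 ≥ min AVC = $25, price covers variable cost and the firm should produce.
Set P = MC: 97 = 97 - 48Q + 6Q^2 → -48Q + 6Q^2 = 0. The roots are Q = 0 and Q = 8; the profit-maximizing output is on the rising part of MC, so Q* = 8.
Check: AVC at Q = 8 is $33 ≤ P, so revenue covers variable cost.
Profit = P·Q − TC = 97·8 − 651 = $125.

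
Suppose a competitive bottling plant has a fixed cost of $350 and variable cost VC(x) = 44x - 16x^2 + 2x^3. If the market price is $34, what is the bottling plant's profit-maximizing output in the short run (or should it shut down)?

Produce at x = 5

Variable cost is VC = 44x - 16x^2 + 2x^3, so AVC = VC/x = 44 - 16x + 2x^2 and MC = dTC/dx = 44 - 32x + 6x^2.
The AVC parabola has its vertex at x = 16/4 = 4, where AVC = 44 - 16·4 + 2·4^2 = $12.
P = $34 exceeds min AVC = $12, so the firm stays open.
Set P = MC: 34 = 44 - 32x + 6x^2 → 10 - 32x + 6x^2 = 0. The roots are x = 1/3 and x = 5; the profit-maximizing output is on the rising part of MC, so x* = 5.
Check: AVC at x = 5 is $14 ≤ P, so revenue covers variable cost.
Profit = P·x − TC = 34·5 − 420 = -$250, a loss, but smaller than the $350 fixed cost the firm would lose by shutting down.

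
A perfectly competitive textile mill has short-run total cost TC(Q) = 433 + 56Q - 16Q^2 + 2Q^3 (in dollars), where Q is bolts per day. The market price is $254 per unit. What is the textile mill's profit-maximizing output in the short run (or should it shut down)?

From TC, MC = TC'(Q) = 56 - 32Q + 6Q^2 and AVC = VC/Q = 56 - 16Q + 2Q^2.
AVC is minimized where dAVC/dQ = -16 + 4Q = 0, at Q = 4; min AVC = 56 - 16·4 + 2·4^2 = $24.
P = $254 exceeds min AVC = $24, so the firm stays open.
Solving P = MC: -198 - 32Q + 6Q^2 = 0 ⇒ Q = -11/3 or 9. On the upward-sloping branch, Q* = 9.
Check: AVC at Q = 9 is $74 ≤ P, so revenue covers variable cost.
Profit = P·Q − TC = 254·9 − 1099 = $1187.

Produce at Q = 9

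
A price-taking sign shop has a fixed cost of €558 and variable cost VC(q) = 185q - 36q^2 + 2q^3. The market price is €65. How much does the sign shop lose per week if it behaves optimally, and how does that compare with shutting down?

AVC = 185 - 36q + 2q^2; min AVC = €23 at q = 9. Since P = €65 ≥ min AVC, the firm produces.
MC = 185 - 72q + 6q^2. Setting P = MC and taking the root on the rising branch gives q* = 10.
TR = 65·10 = 650. TC = 558 + 250 = 808. Profit = 650 − 808 = -€158.
That loss of €158 beats the €558 the firm would lose by shutting down; producing recovers €400 of fixed cost.

Profit = -€158 at q = 10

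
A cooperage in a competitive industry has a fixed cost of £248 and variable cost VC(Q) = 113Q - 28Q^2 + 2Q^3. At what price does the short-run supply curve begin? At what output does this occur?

The firm shuts down when price falls below the minimum of average variable cost. AVC = VC/Q = 113 - 28Q + 2Q^2.
At the minimum of AVC, MC = AVC. MC = 113 - 56Q + 6Q^2; setting MC = AVC gives 4Q^2 - 28Q = 0, so Q = 7. min AVC = 15.
So the shutdown price is £15.

£15 per unit, at Q = 7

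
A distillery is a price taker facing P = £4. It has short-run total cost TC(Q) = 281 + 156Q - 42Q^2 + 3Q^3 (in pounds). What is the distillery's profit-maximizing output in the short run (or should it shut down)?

Shut down

Variable cost is VC = 156Q - 42Q^2 + 3Q^3, so AVC = VC/Q = 156 - 42Q + 3Q^2 and MC = dTC/dQ = 156 - 84Q + 9Q^2.
The AVC parabola has its vertex at Q = 42/6 = 7, where AVC = 156 - 42·7 + 3·7^2 = £9.
With P < min AVC (£4 < £9), every unit sold adds to the loss.
Shutting down limits the loss to fixed cost, £281.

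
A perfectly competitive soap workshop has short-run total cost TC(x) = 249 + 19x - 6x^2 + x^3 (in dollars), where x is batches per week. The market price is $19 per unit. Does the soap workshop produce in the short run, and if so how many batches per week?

Produce at x = 4

From TC, MC = TC'(x) = 19 - 12x + 3x^2 and AVC = VC/x = 19 - 6x + x^2.
The AVC parabola has its vertex at x = 6/2 = 3, where AVC = 19 - 6·3 + 3^2 = $10.
Since P = $19 ≥ min AVC = $10, price covers variable cost and the firm should produce.
P = MC gives -12x + 3x^2 = 0, with roots 0 and 4. Take the larger (rising MC): x* = 4.
Check: AVC at x = 4 is $11 ≤ P, so revenue covers variable cost.
Profit = P·x − TC = 19·4 − 293 = -$217, a loss, but smaller than the $249 fixed cost the firm would lose by shutting down.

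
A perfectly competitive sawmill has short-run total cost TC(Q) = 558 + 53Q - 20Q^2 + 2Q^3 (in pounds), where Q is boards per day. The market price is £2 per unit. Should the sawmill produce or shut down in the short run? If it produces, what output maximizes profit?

Strip out fixed cost: VC = 53Q - 20Q^2 + 2Q^3. Then AVC = 53 - 20Q + 2Q^2 and MC = 53 - 40Q + 6Q^2.
The AVC parabola has its vertex at Q = 20/4 = 5, where AVC = 53 - 20·5 + 2·5^2 = £3.
P = £2 lies below min AVC = £3; no output level covers variable cost.
Shutting down limits the loss to fixed cost, £558.

Shut down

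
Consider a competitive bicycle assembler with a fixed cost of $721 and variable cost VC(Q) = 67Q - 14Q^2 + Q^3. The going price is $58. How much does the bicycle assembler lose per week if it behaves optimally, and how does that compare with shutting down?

Profit = -$397 at Q = 9

AVC = 67 - 14Q + Q^2 has its minimum $18 at Q = 7; price $58 clears that bar, so the firm operates.
MC = 67 - 28Q + 3Q^2. Setting P = MC and taking the root on the rising branch gives Q* = 9.
TR = 58·9 = 522. TC = 721 + 198 = 919. Profit = 522 − 919 = -$397.
By producing, the firm covers all variable cost plus $324 of fixed cost; shutting down would lose the full $721.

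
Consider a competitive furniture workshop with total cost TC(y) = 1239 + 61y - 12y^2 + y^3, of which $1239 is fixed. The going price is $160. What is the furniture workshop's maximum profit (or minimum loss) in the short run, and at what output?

AVC = 61 - 12y + y^2 has its minimum $25 at y = 6; price $160 clears that bar, so the firm operates.
With MC = 61 - 24y + 3y^2, P = MC on the upward-sloping part at y* = 11.
TR = 160·11 = 1760. TC = 1239 + 550 = 1789. Profit = 1760 − 1789 = -$29.
By producing, the firm covers all variable cost plus $1210 of fixed cost; shutting down would lose the full $1239.

Profit = -$29 at y = 11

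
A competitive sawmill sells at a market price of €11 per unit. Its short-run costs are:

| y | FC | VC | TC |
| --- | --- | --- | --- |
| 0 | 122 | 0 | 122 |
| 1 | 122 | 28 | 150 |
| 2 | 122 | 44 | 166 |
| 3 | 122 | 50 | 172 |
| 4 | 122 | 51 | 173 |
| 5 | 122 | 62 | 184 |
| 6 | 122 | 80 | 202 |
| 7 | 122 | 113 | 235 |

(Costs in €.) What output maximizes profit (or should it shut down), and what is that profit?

Profit at each row (π = 11y − TC): y=0: -122; y=1: -139; y=2: -144; y=3: -139; y=4: -129; y=5: -129; y=6: -136; y=7: -158.
Profit is highest at y = 0. Equivalently, the lowest AVC in the table is 62/5 ≈ €12.40 at y = 5, and P = €11 falls below it — price never covers variable cost, so the firm shuts down and loses only its fixed cost.

y = 0 (shut down); profit = -€122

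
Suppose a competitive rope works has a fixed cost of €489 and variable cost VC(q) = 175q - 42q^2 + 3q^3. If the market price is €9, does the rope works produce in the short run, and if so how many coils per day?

Strip out fixed cost: VC = 175q - 42q^2 + 3q^3. Then AVC = 175 - 42q + 3q^2 and MC = 175 - 84q + 9q^2.
AVC hits its minimum where MC = AVC, at q = 7, giving min AVC = 175 - 42·7 + 3·7^2 = €28.
Since P = €9 < min AVC = €28, price fails to cover variable cost at any output.
Shutting down limits the loss to fixed cost, €489.

Shut down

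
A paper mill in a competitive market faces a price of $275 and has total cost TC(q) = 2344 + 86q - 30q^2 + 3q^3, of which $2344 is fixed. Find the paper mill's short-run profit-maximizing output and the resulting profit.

Profit = -$400 at q = 9

AVC = 86 - 30q + 3q^2; min AVC = $11 at q = 5. Since P = $275 ≥ min AVC, the firm produces.
MC = 86 - 60q + 9q^2. Setting P = MC and taking the root on the rising branch gives q* = 9.
TR = 275·9 = 2475. TC = 2344 + 531 = 2875. Profit = 2475 − 2875 = -$400.
That loss of $400 beats the $2344 the firm would lose by shutting down; producing recovers $1944 of fixed cost.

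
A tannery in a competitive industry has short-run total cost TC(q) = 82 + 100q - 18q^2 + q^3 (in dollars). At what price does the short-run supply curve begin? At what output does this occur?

$19 per unit, at q = 9

Short-run supply begins at min AVC. From VC = 100q - 18q^2 + q^3, AVC = 100 - 18q + q^2.
dAVC/dq = -18 + 2q = 0 gives q = 9. min AVC = 100 - 18·9 + 9^2 = 19.
For P < $19 the firm produces nothing.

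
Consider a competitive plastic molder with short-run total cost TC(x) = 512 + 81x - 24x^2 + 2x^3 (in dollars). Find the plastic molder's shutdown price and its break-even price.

AVC = 81 - 24x + 2x^2; minimized at x = 6, giving min AVC = $9. That is the shutdown price.
ATC = 512/x + 81 - 24x + 2x^2. Setting dATC/dx = −512/x^2 − 24 + 4x = 0 gives x = 8 (since 4·8^3 − 24·8^2 = 512).
min ATC = 512/8 + 81 − 24·8 + 2·8^2 = $81. That is the break-even price.
Between these two prices the firm operates at a loss; above $81 it earns a profit.

Shutdown price = $9; break-even price = $81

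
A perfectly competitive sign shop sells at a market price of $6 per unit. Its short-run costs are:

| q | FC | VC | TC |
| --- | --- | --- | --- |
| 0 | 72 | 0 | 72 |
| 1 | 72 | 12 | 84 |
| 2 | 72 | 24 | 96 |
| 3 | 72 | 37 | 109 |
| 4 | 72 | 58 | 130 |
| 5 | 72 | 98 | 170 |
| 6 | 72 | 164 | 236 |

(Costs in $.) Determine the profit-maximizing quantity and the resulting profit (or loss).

q = 0 (shut down); profit = -$72

Profit at each row (π = 6q − TC): q=0: -72; q=1: -78; q=2: -84; q=3: -91; q=4: -106; q=5: -140; q=6: -200.
Profit is highest at q = 0. Equivalently, the lowest AVC in the table is 12/1 ≈ $12 at q = 1, and P = $6 falls below it — price never covers variable cost, so the firm shuts down and loses only its fixed cost.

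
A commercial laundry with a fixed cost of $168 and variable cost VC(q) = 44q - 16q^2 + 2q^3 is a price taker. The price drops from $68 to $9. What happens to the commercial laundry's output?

Output falls from 6 to 0 (the firm shuts down)

AVC = 44 - 16q + 2q^2, minimized at q = 4 where min AVC = $12. MC = 44 - 32q + 6q^2.
At P = $68 ≥ min AVC, set P = MC on the rising branch: q = 6.
At P = $9 < min AVC = $12, price no longer covers variable cost at any output, so the firm shuts down: q = 0.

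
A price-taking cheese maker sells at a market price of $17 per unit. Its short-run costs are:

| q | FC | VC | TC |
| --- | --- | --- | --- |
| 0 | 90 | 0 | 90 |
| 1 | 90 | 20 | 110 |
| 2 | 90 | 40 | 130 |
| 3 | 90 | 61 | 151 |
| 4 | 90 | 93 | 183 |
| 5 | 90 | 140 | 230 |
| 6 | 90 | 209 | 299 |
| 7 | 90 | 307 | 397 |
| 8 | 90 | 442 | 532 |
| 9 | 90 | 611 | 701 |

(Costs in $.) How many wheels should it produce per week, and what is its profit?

q = 0 (shut down); profit = -$90

Compute π = P·q − TC at each output: q=0: -90; q=1: -93; q=2: -96; q=3: -100; q=4: -115; q=5: -145; q=6: -197; q=7: -278; q=8: -396; q=9: -548.
Profit is highest at q = 0. Equivalently, the lowest AVC in the table is 20/1 ≈ $20 at q = 1, and P = $17 falls below it — price never covers variable cost, so the firm shuts down and loses only its fixed cost.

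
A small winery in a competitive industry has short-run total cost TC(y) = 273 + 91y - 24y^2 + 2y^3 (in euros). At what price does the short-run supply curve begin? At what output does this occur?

€19 per unit, at y = 6

The firm shuts down when price falls below the minimum of average variable cost. AVC = VC/y = 91 - 24y + 2y^2.
At the minimum of AVC, MC = AVC. MC = 91 - 48y + 6y^2; setting MC = AVC gives 4y^2 - 24y = 0, so y = 6. min AVC = 19.
The firm shuts down for any P below €19.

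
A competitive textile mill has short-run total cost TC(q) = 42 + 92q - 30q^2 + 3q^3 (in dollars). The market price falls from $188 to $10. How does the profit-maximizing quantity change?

MC = 92 - 60q + 9q^2; the shutdown threshold is min AVC = $17 (at q = 5).
At P = $188 ≥ min AVC, set P = MC on the rising branch: q = 8.
At P = $10 < min AVC = $17, price no longer covers variable cost at any output, so the firm shuts down: q = 0.

Output falls from 8 to 0 (the firm shuts down)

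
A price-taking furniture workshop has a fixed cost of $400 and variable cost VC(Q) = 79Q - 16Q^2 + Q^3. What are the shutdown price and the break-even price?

AVC = 79 - 16Q + Q^2; minimized at Q = 8, giving min AVC = $15. That is the shutdown price.
ATC = 400/Q + 79 - 16Q + Q^2. Setting dATC/dQ = −400/Q^2 − 16 + 2Q = 0 gives Q = 10 (since 2·10^3 − 16·10^2 = 400).
min ATC = 400/10 + 79 − 16·10 + 10^2 = $59. That is the break-even price.
Between these two prices the firm operates at a loss; above $59 it earns a profit.

Shutdown price = $15; break-even price = $59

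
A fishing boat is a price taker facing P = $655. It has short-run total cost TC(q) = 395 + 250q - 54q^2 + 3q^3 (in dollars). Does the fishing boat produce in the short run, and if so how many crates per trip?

Produce at q = 15

From TC, MC = TC'(q) = 250 - 108q + 9q^2 and AVC = VC/q = 250 - 54q + 3q^2.
AVC hits its minimum where MC = AVC, at q = 9, giving min AVC = 250 - 54·9 + 3·9^2 = $7.
Because $655 ≥ $7, revenue can cover variable cost; the firm operates.
Set P = MC: 655 = 250 - 108q + 9q^2 → -405 - 108q + 9q^2 = 0. The roots are q = -3 and q = 15; the profit-maximizing output is on the rising part of MC, so q* = 15.
Check: AVC at q = 15 is $115 ≤ P, so revenue covers variable cost.
Profit = P·q − TC = 655·15 − 2120 = $7705.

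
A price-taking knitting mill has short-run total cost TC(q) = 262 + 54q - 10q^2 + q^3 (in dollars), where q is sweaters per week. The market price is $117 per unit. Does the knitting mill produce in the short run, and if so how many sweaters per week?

Variable cost is VC = 54q - 10q^2 + q^3, so AVC = VC/q = 54 - 10q + q^2 and MC = dTC/dq = 54 - 20q + 3q^2.
AVC hits its minimum where MC = AVC, at q = 5, giving min AVC = 54 - 10·5 + 5^2 = $29.
P = $117 exceeds min AVC = $29, so the firm stays open.
Solving P = MC: -63 - 20q + 3q^2 = 0 ⇒ q = -7/3 or 9. On the upward-sloping branch, q* = 9.
Check: AVC at q = 9 is $45 ≤ P, so revenue covers variable cost.
Profit = P·q − TC = 117·9 − 667 = $386.

Produce at q = 9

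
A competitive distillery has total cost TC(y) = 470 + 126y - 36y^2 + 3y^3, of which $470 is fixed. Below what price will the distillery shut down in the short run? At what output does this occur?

The shutdown price is the minimum of AVC. VC = 126y - 36y^2 + 3y^3, so AVC = 126 - 36y + 3y^2.
At the minimum of AVC, MC = AVC. MC = 126 - 72y + 9y^2; setting MC = AVC gives 6y^2 - 36y = 0, so y = 6. min AVC = 18.
For P < $18 the firm produces nothing.

$18 per unit, at y = 6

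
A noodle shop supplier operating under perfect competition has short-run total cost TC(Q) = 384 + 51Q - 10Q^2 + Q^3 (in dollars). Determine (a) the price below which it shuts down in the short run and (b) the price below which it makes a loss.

Shutdown price = $26; break-even price = $83

AVC = 51 - 10Q + Q^2; minimized at Q = 5, giving min AVC = $26. That is the shutdown price.
ATC = 384/Q + 51 - 10Q + Q^2. Setting dATC/dQ = −384/Q^2 − 10 + 2Q = 0 gives Q = 8 (since 2·8^3 − 10·8^2 = 384).
min ATC = 384/8 + 51 − 10·8 + 8^2 = $83. That is the break-even price.
Between these two prices the firm operates at a loss; above $83 it earns a profit.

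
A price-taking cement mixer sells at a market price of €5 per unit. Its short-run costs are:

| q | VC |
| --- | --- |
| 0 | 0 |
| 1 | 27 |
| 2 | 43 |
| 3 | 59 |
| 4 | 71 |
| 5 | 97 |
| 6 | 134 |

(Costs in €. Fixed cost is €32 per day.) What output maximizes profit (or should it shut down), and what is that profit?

Compute π = P·q − TC at each output: q=0: -32; q=1: -54; q=2: -65; q=3: -76; q=4: -83; q=5: -104; q=6: -136.
Profit is highest at q = 0. Equivalently, the lowest AVC in the table is 71/4 ≈ €17.75 at q = 4, and P = €5 falls below it — price never covers variable cost, so the firm shuts down and loses only its fixed cost.

q = 0 (shut down); profit = -€32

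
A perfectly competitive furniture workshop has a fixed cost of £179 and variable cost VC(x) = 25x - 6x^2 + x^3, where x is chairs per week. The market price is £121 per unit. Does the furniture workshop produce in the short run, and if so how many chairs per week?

Variable cost is VC = 25x - 6x^2 + x^3, so AVC = VC/x = 25 - 6x + x^2 and MC = dTC/dx = 25 - 12x + 3x^2.
The AVC parabola has its vertex at x = 6/2 = 3, where AVC = 25 - 6·3 + 3^2 = £16.
Since P = £121 ≥ min AVC = £16, price covers variable cost and the firm should produce.
Set P = MC: 121 = 25 - 12x + 3x^2 → -96 - 12x + 3x^2 = 0. The roots are x = -4 and x = 8; the profit-maximizing output is on the rising part of MC, so x* = 8.
Check: AVC at x = 8 is £41 ≤ P, so revenue covers variable cost.
Profit = P·x − TC = 121·8 − 507 = £461.

Produce at x = 8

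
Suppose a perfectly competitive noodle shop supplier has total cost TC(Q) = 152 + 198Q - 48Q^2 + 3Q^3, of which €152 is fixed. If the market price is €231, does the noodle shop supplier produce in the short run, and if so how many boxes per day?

Produce at Q = 11

Strip out fixed cost: VC = 198Q - 48Q^2 + 3Q^3. Then AVC = 198 - 48Q + 3Q^2 and MC = 198 - 96Q + 9Q^2.
AVC hits its minimum where MC = AVC, at Q = 8, giving min AVC = 198 - 48·8 + 3·8^2 = €6.
Because €231 ≥ €6, revenue can cover variable cost; the firm operates.
Solving P = MC: -33 - 96Q + 9Q^2 = 0 ⇒ Q = -1/3 or 11. On the upward-sloping branch, Q* = 11.
Check: AVC at Q = 11 is €33 ≤ P, so revenue covers variable cost.
Profit = P·Q − TC = 231·11 − 515 = €2026.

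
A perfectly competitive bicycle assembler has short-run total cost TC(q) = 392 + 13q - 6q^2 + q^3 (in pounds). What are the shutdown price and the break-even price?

AVC = 13 - 6q + q^2; minimized at q = 3, giving min AVC = £4. That is the shutdown price.
ATC = 392/q + 13 - 6q + q^2. Setting dATC/dq = −392/q^2 − 6 + 2q = 0 gives q = 7 (since 2·7^3 − 6·7^2 = 392).
min ATC = 392/7 + 13 − 6·7 + 7^2 = £76. That is the break-even price.
Between these two prices the firm operates at a loss; above £76 it earns a profit.

Shutdown price = £4; break-even price = £76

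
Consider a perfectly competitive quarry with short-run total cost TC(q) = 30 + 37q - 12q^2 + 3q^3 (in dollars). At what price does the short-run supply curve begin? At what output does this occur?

$25 per unit, at q = 2

Short-run supply begins at min AVC. From VC = 37q - 12q^2 + 3q^3, AVC = 37 - 12q + 3q^2.
dAVC/dq = -12 + 6q = 0 gives q = 2. min AVC = 37 - 12·2 + 3·2^2 = 25.
So the shutdown price is $25.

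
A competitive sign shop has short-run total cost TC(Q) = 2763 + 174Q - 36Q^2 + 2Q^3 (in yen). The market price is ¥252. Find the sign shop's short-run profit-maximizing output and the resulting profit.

AVC = 174 - 36Q + 2Q^2 has its minimum ¥12 at Q = 9; price ¥252 clears that bar, so the firm operates.
With MC = 174 - 72Q + 6Q^2, P = MC on the upward-sloping part at Q* = 13.
TR = 252·13 = 3276. TC = 2763 + 572 = 3335. Profit = 3276 − 3335 = -¥59.
By producing, the firm covers all variable cost plus ¥2704 of fixed cost; shutting down would lose the full ¥2763.

Profit = -¥59 at Q = 13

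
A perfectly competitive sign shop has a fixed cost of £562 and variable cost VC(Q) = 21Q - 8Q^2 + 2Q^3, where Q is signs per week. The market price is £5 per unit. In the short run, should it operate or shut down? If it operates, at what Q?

From TC, MC = TC'(Q) = 21 - 16Q + 6Q^2 and AVC = VC/Q = 21 - 8Q + 2Q^2.
AVC is minimized where dAVC/dQ = -8 + 4Q = 0, at Q = 2; min AVC = 21 - 8·2 + 2·2^2 = £13.
With P < min AVC (£5 < £13), every unit sold adds to the loss.
The firm minimizes its loss by shutting down and losing only its fixed cost of £562.

Shut down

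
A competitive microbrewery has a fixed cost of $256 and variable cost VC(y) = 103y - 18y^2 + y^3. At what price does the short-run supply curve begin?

Short-run supply begins at min AVC. From VC = 103y - 18y^2 + y^3, AVC = 103 - 18y + y^2.
dAVC/dy = -18 + 2y = 0 gives y = 9. min AVC = 103 - 18·9 + 9^2 = 22.
So the shutdown price is $22.

$22 per unit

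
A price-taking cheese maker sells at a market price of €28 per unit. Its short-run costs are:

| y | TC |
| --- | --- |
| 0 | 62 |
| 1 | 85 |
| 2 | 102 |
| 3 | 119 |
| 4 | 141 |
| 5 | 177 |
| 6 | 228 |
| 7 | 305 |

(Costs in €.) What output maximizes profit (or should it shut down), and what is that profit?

Compute π = P·y − TC at each output: y=0: -62; y=1: -57; y=2: -46; y=3: -35; y=4: -29; y=5: -37; y=6: -60; y=7: -109.
Profit is maximized at y = 4. AVC there is 79/4 = €19.75 ≤ P, so producing beats shutting down (which would give -€62).

y = 4; profit = -€29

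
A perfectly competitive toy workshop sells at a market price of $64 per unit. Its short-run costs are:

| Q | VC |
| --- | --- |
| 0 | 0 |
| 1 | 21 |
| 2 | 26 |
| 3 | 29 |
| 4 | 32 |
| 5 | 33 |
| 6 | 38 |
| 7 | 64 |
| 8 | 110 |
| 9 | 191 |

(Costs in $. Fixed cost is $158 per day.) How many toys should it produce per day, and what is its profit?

Q = 8; profit = $244

Tabulate TR − TC: Q=0: -158; Q=1: -115; Q=2: -56; Q=3: 5; Q=4: 66; Q=5: 129; Q=6: 188; Q=7: 226; Q=8: 244; Q=9: 227.
Profit is maximized at Q = 8. AVC there is 110/8 = $13.75 ≤ P, so producing beats shutting down (which would give -$158).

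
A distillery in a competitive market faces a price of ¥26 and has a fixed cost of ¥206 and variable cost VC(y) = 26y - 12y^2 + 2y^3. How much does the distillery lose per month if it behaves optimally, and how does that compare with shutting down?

AVC = 26 - 12y + 2y^2 has its minimum ¥8 at y = 3; price ¥26 clears that bar, so the firm operates.
With MC = 26 - 24y + 6y^2, P = MC on the upward-sloping part at y* = 4.
TR = 26·4 = 104. TC = 206 + 40 = 246. Profit = 104 − 246 = -¥142.
By producing, the firm covers all variable cost plus ¥64 of fixed cost; shutting down would lose the full ¥206.

Profit = -¥142 at y = 4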